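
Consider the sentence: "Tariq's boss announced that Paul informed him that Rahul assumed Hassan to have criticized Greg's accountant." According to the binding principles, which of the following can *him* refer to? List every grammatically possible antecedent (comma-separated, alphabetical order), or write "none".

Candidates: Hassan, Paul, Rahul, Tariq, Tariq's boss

Tariq, Tariq's boss

*him* is a pronoun; Principle B requires it to be free in its binding domain — the clause headed by 'informed'.
— Hassan: subject of the clause headed by 'criticized'; is c-commanded by the pronoun; coreference would bind this R-expression — blocked (Principle C).
— Paul: subject of the clause headed by 'informed'; c-commands the pronoun within its binding domain — blocked (Principle B).
— Rahul: subject of the clause headed by 'assumed'; is c-commanded by the pronoun; coreference would bind this R-expression — blocked (Principle C).
— Tariq: possessor inside the subject DP of the matrix clause; does not c-command the pronoun — Principle B does not apply; allowed.
— Tariq's boss: subject of the matrix clause; c-commands the pronoun but lies outside its binding domain — allowed.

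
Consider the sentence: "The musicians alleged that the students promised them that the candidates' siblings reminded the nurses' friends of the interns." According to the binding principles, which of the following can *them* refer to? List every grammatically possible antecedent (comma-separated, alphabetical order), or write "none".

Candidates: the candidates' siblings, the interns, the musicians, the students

the musicians

*them* is a pronoun; Principle B requires it to be free in its binding domain — the clause headed by 'promised'.
— the candidates' siblings: subject of the clause headed by 'reminded'; is c-commanded by the pronoun; coreference would bind this R-expression — blocked (Principle C).
— the interns: second object of the clause headed by 'reminded'; is c-commanded by the pronoun; coreference would bind this R-expression — blocked (Principle C).
— the musicians: subject of the matrix clause; c-commands the pronoun but lies outside its binding domain — allowed.
— the students: subject of the clause headed by 'promised'; c-commands the pronoun within its binding domain — blocked (Principle B).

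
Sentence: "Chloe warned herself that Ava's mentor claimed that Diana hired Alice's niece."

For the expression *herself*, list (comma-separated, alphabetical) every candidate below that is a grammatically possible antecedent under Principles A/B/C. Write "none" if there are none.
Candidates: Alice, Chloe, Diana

*herself* is a reflexive; Principle A requires it to be bound within its binding domain — the matrix clause.
— Alice: possessor inside the object DP of the clause headed by 'hired'; does not c-command the reflexive — cannot bind it (Principle A).
— Chloe: subject of the matrix clause; c-commands the reflexive within its binding domain — allowed (Principle A).
— Diana: subject of the clause headed by 'hired'; does not c-command the reflexive — cannot bind it (Principle A).

Chloe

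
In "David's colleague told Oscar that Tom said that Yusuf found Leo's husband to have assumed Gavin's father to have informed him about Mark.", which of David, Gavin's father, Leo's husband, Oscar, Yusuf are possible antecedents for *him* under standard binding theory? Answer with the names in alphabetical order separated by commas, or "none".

David, Leo's husband, Oscar, Yusuf

*him* is a pronoun; Principle B requires it to be free in its binding domain — the clause headed by 'informed'.
— David: possessor inside the subject DP of the matrix clause; does not c-command the pronoun — Principle B does not apply; allowed.
— Gavin's father: subject of the clause headed by 'informed'; c-commands the pronoun within its binding domain — blocked (Principle B).
— Leo's husband: subject of the clause headed by 'assumed'; c-commands the pronoun but lies outside its binding domain — allowed.
— Oscar: object of the matrix clause; c-commands the pronoun but lies outside its binding domain — allowed.
— Yusuf: subject of the clause headed by 'found'; c-commands the pronoun but lies outside its binding domain — allowed.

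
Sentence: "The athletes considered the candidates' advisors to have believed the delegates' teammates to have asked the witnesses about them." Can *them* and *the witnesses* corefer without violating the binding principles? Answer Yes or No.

No

*the witnesses* is an R-expression; Principle C requires it to be free (not bound by any c-commanding expression).
— them: second object of the clause headed by 'asked'; the R-expression locally c-commands the pronoun — coreference blocked (Principle B on the pronoun).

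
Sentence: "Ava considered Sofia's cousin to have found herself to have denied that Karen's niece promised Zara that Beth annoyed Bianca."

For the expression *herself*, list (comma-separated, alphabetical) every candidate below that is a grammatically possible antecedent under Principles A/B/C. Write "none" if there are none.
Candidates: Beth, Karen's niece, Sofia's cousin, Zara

*herself* is a reflexive; Principle A requires it to be bound within its binding domain — the clause headed by 'found'.
— Beth: subject of the clause headed by 'annoyed'; does not c-command the reflexive — cannot bind it (Principle A).
— Karen's niece: subject of the clause headed by 'promised'; does not c-command the reflexive — cannot bind it (Principle A).
— Sofia's cousin: subject of the clause headed by 'found'; c-commands the reflexive within its binding domain — allowed (Principle A).
— Zara: object of the clause headed by 'promised'; does not c-command the reflexive — cannot bind it (Principle A).

Sofia's cousin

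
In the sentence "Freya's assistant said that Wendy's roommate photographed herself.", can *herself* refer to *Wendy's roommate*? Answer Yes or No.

Yes

*herself* is a reflexive; Principle A requires it to be bound within its binding domain — the clause headed by 'photographed'.
— Wendy's roommate: subject of the clause headed by 'photographed'; c-commands the reflexive within its binding domain — allowed (Principle A).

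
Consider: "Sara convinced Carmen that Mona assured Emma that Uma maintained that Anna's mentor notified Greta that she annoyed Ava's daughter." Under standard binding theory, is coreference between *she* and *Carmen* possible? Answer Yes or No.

*Carmen* is an R-expression; Principle C requires it to be free (not bound by any c-commanding expression).
— she: subject of the clause headed by 'annoyed'; the pronoun does not c-command the R-expression — coreference allowed.

Yes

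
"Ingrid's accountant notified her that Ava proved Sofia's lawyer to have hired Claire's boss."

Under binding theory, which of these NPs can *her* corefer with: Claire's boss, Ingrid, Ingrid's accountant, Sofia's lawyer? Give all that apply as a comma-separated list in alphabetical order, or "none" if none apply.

Ingrid

*her* is a pronoun; Principle B requires it to be free in its binding domain — the matrix clause.
— Claire's boss: object of the clause headed by 'hired'; is c-commanded by the pronoun; coreference would bind this R-expression — blocked (Principle C).
— Ingrid: possessor inside the subject DP of the matrix clause; does not c-command the pronoun — Principle B does not apply; allowed.
— Ingrid's accountant: subject of the matrix clause; c-commands the pronoun within its binding domain — blocked (Principle B).
— Sofia's lawyer: subject of the clause headed by 'hired'; is c-commanded by the pronoun; coreference would bind this R-expression — blocked (Principle C).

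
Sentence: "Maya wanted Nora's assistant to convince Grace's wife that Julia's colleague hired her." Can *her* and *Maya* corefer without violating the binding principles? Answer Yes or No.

*Maya* is an R-expression; Principle C requires it to be free (not bound by any c-commanding expression).
— her: object of the clause headed by 'hired'; the pronoun does not c-command the R-expression — coreference allowed.

Yes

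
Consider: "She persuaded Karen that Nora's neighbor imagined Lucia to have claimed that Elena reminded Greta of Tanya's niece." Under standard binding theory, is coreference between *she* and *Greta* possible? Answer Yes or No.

No

*Greta* is an R-expression; Principle C requires it to be free (not bound by any c-commanding expression).
— she: subject of the matrix clause; the pronoun c-commands the R-expression — coreference blocked (Principle C).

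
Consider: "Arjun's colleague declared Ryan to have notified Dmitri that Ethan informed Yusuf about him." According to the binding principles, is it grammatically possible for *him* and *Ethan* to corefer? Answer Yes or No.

*him* is a pronoun; Principle B requires it to be free in its binding domain — the clause headed by 'informed'.
— Ethan: subject of the clause headed by 'informed'; c-commands the pronoun within its binding domain — blocked (Principle B).

No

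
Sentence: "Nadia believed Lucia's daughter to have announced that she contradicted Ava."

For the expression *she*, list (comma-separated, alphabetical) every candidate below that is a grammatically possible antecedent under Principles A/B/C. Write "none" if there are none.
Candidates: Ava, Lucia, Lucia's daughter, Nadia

Lucia, Lucia's daughter, Nadia

*she* is a pronoun; Principle B requires it to be free in its binding domain — the clause headed by 'contradicted'.
— Ava: object of the clause headed by 'contradicted'; is c-commanded by the pronoun; coreference would bind this R-expression — blocked (Principle C).
— Lucia: possessor inside the subject DP of the clause headed by 'announced'; does not c-command the pronoun — Principle B does not apply; allowed.
— Lucia's daughter: subject of the clause headed by 'announced'; c-commands the pronoun but lies outside its binding domain — allowed.
— Nadia: subject of the matrix clause; c-commands the pronoun but lies outside its binding domain — allowed.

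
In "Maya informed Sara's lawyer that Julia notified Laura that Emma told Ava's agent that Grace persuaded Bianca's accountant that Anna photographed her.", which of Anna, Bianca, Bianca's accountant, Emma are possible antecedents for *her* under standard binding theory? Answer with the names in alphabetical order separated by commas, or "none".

*her* is a pronoun; Principle B requires it to be free in its binding domain — the clause headed by 'photographed'.
— Anna: subject of the clause headed by 'photographed'; c-commands the pronoun within its binding domain — blocked (Principle B).
— Bianca: possessor inside the object DP of the clause headed by 'persuaded'; does not c-command the pronoun — Principle B does not apply; allowed.
— Bianca's accountant: object of the clause headed by 'persuaded'; c-commands the pronoun but lies outside its binding domain — allowed.
— Emma: subject of the clause headed by 'told'; c-commands the pronoun but lies outside its binding domain — allowed.

Bianca, Bianca's accountant, Emma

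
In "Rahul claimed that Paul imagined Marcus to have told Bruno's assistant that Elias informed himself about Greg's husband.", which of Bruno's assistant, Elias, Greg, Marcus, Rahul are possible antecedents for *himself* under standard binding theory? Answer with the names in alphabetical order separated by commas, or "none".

Elias

*himself* is a reflexive; Principle A requires it to be bound within its binding domain — the clause headed by 'informed'.
— Bruno's assistant: object of the clause headed by 'told'; c-commands the reflexive but lies outside its binding domain — cannot bind it (Principle A).
— Elias: subject of the clause headed by 'informed'; c-commands the reflexive within its binding domain — allowed (Principle A).
— Greg: possessor inside the second object DP of the clause headed by 'informed'; does not c-command the reflexive — cannot bind it (Principle A).
— Marcus: subject of the clause headed by 'told'; c-commands the reflexive but lies outside its binding domain — cannot bind it (Principle A).
— Rahul: subject of the matrix clause; c-commands the reflexive but lies outside its binding domain — cannot bind it (Principle A).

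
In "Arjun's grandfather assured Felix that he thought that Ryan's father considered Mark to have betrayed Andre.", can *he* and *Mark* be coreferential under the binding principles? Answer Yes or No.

No

*Mark* is an R-expression; Principle C requires it to be free (not bound by any c-commanding expression).
— he: subject of the clause headed by 'thought'; the pronoun c-commands the R-expression — coreference blocked (Principle C).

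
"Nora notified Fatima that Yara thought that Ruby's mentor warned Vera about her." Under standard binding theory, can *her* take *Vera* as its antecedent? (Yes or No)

*her* is a pronoun; Principle B requires it to be free in its binding domain — the clause headed by 'warned'.
— Vera: object of the clause headed by 'warned'; c-commands the pronoun within its binding domain — blocked (Principle B).

No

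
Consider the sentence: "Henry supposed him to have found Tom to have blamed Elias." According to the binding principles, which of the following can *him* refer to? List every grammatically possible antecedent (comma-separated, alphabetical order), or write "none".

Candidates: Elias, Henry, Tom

none

*him* is a pronoun; Principle B requires it to be free in its binding domain — the matrix clause.
— Elias: object of the clause headed by 'blamed'; is c-commanded by the pronoun; coreference would bind this R-expression — blocked (Principle C).
— Henry: subject of the matrix clause; c-commands the pronoun within its binding domain — blocked (Principle B).
— Tom: subject of the clause headed by 'blamed'; is c-commanded by the pronoun; coreference would bind this R-expression — blocked (Principle C).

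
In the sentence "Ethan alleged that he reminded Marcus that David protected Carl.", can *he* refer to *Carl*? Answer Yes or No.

*he* is a pronoun; Principle B requires it to be free in its binding domain — the clause headed by 'reminded'.
— Carl: object of the clause headed by 'protected'; is c-commanded by the pronoun; coreference would bind this R-expression — blocked (Principle C).

No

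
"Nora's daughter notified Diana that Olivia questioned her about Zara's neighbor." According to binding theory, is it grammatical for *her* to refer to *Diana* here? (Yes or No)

Yes

*Diana* is an R-expression; Principle C requires it to be free (not bound by any c-commanding expression).
— her: object of the clause headed by 'questioned'; the pronoun does not c-command the R-expression — coreference allowed.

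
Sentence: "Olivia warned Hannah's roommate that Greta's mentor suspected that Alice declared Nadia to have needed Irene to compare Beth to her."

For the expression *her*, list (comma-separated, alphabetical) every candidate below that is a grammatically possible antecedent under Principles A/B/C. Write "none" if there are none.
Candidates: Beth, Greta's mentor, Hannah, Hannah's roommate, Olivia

Greta's mentor, Hannah, Hannah's roommate, Olivia

*her* is a pronoun; Principle B requires it to be free in its binding domain — the clause headed by 'compare'.
— Beth: object of the clause headed by 'compare'; c-commands the pronoun within its binding domain — blocked (Principle B).
— Greta's mentor: subject of the clause headed by 'suspected'; c-commands the pronoun but lies outside its binding domain — allowed.
— Hannah: possessor inside the object DP of the matrix clause; does not c-command the pronoun — Principle B does not apply; allowed.
— Hannah's roommate: object of the matrix clause; c-commands the pronoun but lies outside its binding domain — allowed.
— Olivia: subject of the matrix clause; c-commands the pronoun but lies outside its binding domain — allowed.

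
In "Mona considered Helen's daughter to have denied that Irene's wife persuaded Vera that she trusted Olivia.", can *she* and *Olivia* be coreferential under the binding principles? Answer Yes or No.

*Olivia* is an R-expression; Principle C requires it to be free (not bound by any c-commanding expression).
— she: subject of the clause headed by 'trusted'; the pronoun c-commands the R-expression — coreference blocked (Principle C).

No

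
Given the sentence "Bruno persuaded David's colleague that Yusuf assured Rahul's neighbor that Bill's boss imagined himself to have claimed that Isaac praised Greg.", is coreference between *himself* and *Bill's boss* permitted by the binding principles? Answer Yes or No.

Yes

*himself* is a reflexive; Principle A requires it to be bound within its binding domain — the clause headed by 'imagined'.
— Bill's boss: subject of the clause headed by 'imagined'; c-commands the reflexive within its binding domain — allowed (Principle A).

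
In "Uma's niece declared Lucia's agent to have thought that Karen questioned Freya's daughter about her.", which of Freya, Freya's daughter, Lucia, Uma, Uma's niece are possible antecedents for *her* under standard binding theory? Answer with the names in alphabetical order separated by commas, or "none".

*her* is a pronoun; Principle B requires it to be free in its binding domain — the clause headed by 'questioned'.
— Freya: possessor inside the object DP of the clause headed by 'questioned'; does not c-command the pronoun — Principle B does not apply; allowed.
— Freya's daughter: object of the clause headed by 'questioned'; c-commands the pronoun within its binding domain — blocked (Principle B).
— Lucia: possessor inside the subject DP of the clause headed by 'thought'; does not c-command the pronoun — Principle B does not apply; allowed.
— Uma: possessor inside the subject DP of the matrix clause; does not c-command the pronoun — Principle B does not apply; allowed.
— Uma's niece: subject of the matrix clause; c-commands the pronoun but lies outside its binding domain — allowed.

Freya, Lucia, Uma, Uma's niece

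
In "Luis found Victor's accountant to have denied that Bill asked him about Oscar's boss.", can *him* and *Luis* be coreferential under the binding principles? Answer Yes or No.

*Luis* is an R-expression; Principle C requires it to be free (not bound by any c-commanding expression).
— him: object of the clause headed by 'asked'; the pronoun does not c-command the R-expression — coreference allowed.

Yes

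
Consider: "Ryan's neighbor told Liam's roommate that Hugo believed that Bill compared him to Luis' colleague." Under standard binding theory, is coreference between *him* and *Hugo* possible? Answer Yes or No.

*Hugo* is an R-expression; Principle C requires it to be free (not bound by any c-commanding expression).
— him: object of the clause headed by 'compared'; the pronoun does not c-command the R-expression — coreference allowed.

Yes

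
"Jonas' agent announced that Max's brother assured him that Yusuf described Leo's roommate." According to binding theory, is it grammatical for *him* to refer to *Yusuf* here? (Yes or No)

*Yusuf* is an R-expression; Principle C requires it to be free (not bound by any c-commanding expression).
— him: object of the clause headed by 'assured'; the pronoun c-commands the R-expression — coreference blocked (Principle C).

No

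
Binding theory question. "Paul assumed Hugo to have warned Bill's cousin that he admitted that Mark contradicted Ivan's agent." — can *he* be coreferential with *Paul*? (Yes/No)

Yes

*he* is a pronoun; Principle B requires it to be free in its binding domain — the clause headed by 'admitted'.
— Paul: subject of the matrix clause; c-commands the pronoun but lies outside its binding domain — allowed.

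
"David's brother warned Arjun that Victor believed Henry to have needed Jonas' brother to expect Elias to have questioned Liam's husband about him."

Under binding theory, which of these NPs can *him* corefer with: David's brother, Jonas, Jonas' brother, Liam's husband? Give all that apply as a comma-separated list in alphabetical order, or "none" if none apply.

*him* is a pronoun; Principle B requires it to be free in its binding domain — the clause headed by 'questioned'.
— David's brother: subject of the matrix clause; c-commands the pronoun but lies outside its binding domain — allowed.
— Jonas: possessor inside the subject DP of the clause headed by 'expect'; does not c-command the pronoun — Principle B does not apply; allowed.
— Jonas' brother: subject of the clause headed by 'expect'; c-commands the pronoun but lies outside its binding domain — allowed.
— Liam's husband: object of the clause headed by 'questioned'; c-commands the pronoun within its binding domain — blocked (Principle B).

David's brother, Jonas, Jonas' brother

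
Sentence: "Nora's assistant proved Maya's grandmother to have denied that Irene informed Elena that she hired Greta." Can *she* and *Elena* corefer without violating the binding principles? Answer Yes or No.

*Elena* is an R-expression; Principle C requires it to be free (not bound by any c-commanding expression).
— she: subject of the clause headed by 'hired'; the pronoun does not c-command the R-expression — coreference allowed.

Yes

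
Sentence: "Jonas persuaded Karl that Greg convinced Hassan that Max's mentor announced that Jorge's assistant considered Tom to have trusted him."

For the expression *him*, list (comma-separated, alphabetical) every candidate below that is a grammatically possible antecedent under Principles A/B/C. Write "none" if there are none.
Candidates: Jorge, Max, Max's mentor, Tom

Jorge, Max, Max's mentor

*him* is a pronoun; Principle B requires it to be free in its binding domain — the clause headed by 'trusted'.
— Jorge: possessor inside the subject DP of the clause headed by 'considered'; does not c-command the pronoun — Principle B does not apply; allowed.
— Max: possessor inside the subject DP of the clause headed by 'announced'; does not c-command the pronoun — Principle B does not apply; allowed.
— Max's mentor: subject of the clause headed by 'announced'; c-commands the pronoun but lies outside its binding domain — allowed.
— Tom: subject of the clause headed by 'trusted'; c-commands the pronoun within its binding domain — blocked (Principle B).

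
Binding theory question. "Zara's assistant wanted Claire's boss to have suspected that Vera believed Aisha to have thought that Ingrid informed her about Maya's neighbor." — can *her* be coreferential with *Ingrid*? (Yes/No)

*her* is a pronoun; Principle B requires it to be free in its binding domain — the clause headed by 'informed'.
— Ingrid: subject of the clause headed by 'informed'; c-commands the pronoun within its binding domain — blocked (Principle B).

No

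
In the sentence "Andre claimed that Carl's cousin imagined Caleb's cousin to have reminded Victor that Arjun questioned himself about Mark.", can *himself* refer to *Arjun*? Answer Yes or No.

Yes

*himself* is a reflexive; Principle A requires it to be bound within its binding domain — the clause headed by 'questioned'.
— Arjun: subject of the clause headed by 'questioned'; c-commands the reflexive within its binding domain — allowed (Principle A).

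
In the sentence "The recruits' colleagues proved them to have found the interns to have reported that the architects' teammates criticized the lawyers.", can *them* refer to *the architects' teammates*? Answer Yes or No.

*them* is a pronoun; Principle B requires it to be free in its binding domain — the matrix clause.
— the architects' teammates: subject of the clause headed by 'criticized'; is c-commanded by the pronoun; coreference would bind this R-expression — blocked (Principle C).

No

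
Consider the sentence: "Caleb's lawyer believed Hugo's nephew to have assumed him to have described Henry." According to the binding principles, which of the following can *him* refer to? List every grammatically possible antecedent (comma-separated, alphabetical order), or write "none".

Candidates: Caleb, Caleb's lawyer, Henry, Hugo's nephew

Caleb, Caleb's lawyer

*him* is a pronoun; Principle B requires it to be free in its binding domain — the clause headed by 'assumed'.
— Caleb: possessor inside the subject DP of the matrix clause; does not c-command the pronoun — Principle B does not apply; allowed.
— Caleb's lawyer: subject of the matrix clause; c-commands the pronoun but lies outside its binding domain — allowed.
— Henry: object of the clause headed by 'described'; is c-commanded by the pronoun; coreference would bind this R-expression — blocked (Principle C).
— Hugo's nephew: subject of the clause headed by 'assumed'; c-commands the pronoun within its binding domain — blocked (Principle B).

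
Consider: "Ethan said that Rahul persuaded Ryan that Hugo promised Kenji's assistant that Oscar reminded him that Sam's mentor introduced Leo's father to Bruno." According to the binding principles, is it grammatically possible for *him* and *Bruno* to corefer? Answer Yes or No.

No

*him* is a pronoun; Principle B requires it to be free in its binding domain — the clause headed by 'reminded'.
— Bruno: second object of the clause headed by 'introduced'; is c-commanded by the pronoun; coreference would bind this R-expression — blocked (Principle C).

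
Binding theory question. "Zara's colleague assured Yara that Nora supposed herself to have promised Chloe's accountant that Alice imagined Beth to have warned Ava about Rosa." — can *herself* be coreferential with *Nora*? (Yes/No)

*herself* is a reflexive; Principle A requires it to be bound within its binding domain — the clause headed by 'supposed'.
— Nora: subject of the clause headed by 'supposed'; c-commands the reflexive within its binding domain — allowed (Principle A).

Yes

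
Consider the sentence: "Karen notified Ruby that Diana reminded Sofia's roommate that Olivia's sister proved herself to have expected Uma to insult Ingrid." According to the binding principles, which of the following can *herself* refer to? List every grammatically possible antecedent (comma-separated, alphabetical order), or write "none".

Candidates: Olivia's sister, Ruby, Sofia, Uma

*herself* is a reflexive; Principle A requires it to be bound within its binding domain — the clause headed by 'proved'.
— Olivia's sister: subject of the clause headed by 'proved'; c-commands the reflexive within its binding domain — allowed (Principle A).
— Ruby: object of the matrix clause; c-commands the reflexive but lies outside its binding domain — cannot bind it (Principle A).
— Sofia: possessor inside the object DP of the clause headed by 'reminded'; does not c-command the reflexive — cannot bind it (Principle A).
— Uma: subject of the clause headed by 'insult'; does not c-command the reflexive — cannot bind it (Principle A).

Olivia's sister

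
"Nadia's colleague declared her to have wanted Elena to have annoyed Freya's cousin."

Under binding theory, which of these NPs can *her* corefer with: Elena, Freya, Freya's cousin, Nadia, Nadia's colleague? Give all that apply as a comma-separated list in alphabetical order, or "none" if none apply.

*her* is a pronoun; Principle B requires it to be free in its binding domain — the matrix clause.
— Elena: subject of the clause headed by 'annoyed'; is c-commanded by the pronoun; coreference would bind this R-expression — blocked (Principle C).
— Freya: possessor inside the object DP of the clause headed by 'annoyed'; is c-commanded by the pronoun; coreference would bind this R-expression — blocked (Principle C).
— Freya's cousin: object of the clause headed by 'annoyed'; is c-commanded by the pronoun; coreference would bind this R-expression — blocked (Principle C).
— Nadia: possessor inside the subject DP of the matrix clause; does not c-command the pronoun — Principle B does not apply; allowed.
— Nadia's colleague: subject of the matrix clause; c-commands the pronoun within its binding domain — blocked (Principle B).

Nadia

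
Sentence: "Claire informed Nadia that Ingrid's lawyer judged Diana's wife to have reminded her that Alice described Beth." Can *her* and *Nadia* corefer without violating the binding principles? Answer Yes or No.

*Nadia* is an R-expression; Principle C requires it to be free (not bound by any c-commanding expression).
— her: object of the clause headed by 'reminded'; the pronoun does not c-command the R-expression — coreference allowed.

Yes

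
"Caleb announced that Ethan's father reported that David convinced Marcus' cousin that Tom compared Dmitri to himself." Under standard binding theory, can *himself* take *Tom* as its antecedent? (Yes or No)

Yes

*himself* is a reflexive; Principle A requires it to be bound within its binding domain — the clause headed by 'compared'.
— Tom: subject of the clause headed by 'compared'; c-commands the reflexive within its binding domain — allowed (Principle A).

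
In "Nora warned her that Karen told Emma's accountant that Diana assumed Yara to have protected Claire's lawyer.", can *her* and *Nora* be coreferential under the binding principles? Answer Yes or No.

*Nora* is an R-expression; Principle C requires it to be free (not bound by any c-commanding expression).
— her: object of the matrix clause; the R-expression locally c-commands the pronoun — coreference blocked (Principle B on the pronoun).

No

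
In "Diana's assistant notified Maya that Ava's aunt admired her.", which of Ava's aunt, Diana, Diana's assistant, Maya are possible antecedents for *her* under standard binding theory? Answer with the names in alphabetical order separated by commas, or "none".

Diana, Diana's assistant, Maya

*her* is a pronoun; Principle B requires it to be free in its binding domain — the clause headed by 'admired'.
— Ava's aunt: subject of the clause headed by 'admired'; c-commands the pronoun within its binding domain — blocked (Principle B).
— Diana: possessor inside the subject DP of the matrix clause; does not c-command the pronoun — Principle B does not apply; allowed.
— Diana's assistant: subject of the matrix clause; c-commands the pronoun but lies outside its binding domain — allowed.
— Maya: object of the matrix clause; c-commands the pronoun but lies outside its binding domain — allowed.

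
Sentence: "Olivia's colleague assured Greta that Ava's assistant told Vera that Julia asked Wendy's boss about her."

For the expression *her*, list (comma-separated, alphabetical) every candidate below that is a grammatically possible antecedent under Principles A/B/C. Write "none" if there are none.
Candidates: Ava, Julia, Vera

Ava, Vera

*her* is a pronoun; Principle B requires it to be free in its binding domain — the clause headed by 'asked'.
— Ava: possessor inside the subject DP of the clause headed by 'told'; does not c-command the pronoun — Principle B does not apply; allowed.
— Julia: subject of the clause headed by 'asked'; c-commands the pronoun within its binding domain — blocked (Principle B).
— Vera: object of the clause headed by 'told'; c-commands the pronoun but lies outside its binding domain — allowed.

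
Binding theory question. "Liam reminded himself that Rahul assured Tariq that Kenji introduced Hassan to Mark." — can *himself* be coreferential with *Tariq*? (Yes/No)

No

*himself* is a reflexive; Principle A requires it to be bound within its binding domain — the matrix clause.
— Tariq: object of the clause headed by 'assured'; does not c-command the reflexive — cannot bind it (Principle A).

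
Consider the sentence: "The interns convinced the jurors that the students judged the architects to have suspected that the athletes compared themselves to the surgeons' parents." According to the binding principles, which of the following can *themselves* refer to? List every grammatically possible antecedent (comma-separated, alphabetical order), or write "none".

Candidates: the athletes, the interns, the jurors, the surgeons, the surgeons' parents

the athletes

*themselves* is a reflexive; Principle A requires it to be bound within its binding domain — the clause headed by 'compared'.
— the athletes: subject of the clause headed by 'compared'; c-commands the reflexive within its binding domain — allowed (Principle A).
— the interns: subject of the matrix clause; c-commands the reflexive but lies outside its binding domain — cannot bind it (Principle A).
— the jurors: object of the matrix clause; c-commands the reflexive but lies outside its binding domain — cannot bind it (Principle A).
— the surgeons: possessor inside the second object DP of the clause headed by 'compared'; does not c-command the reflexive — cannot bind it (Principle A).
— the surgeons' parents: second object of the clause headed by 'compared'; does not c-command the reflexive — cannot bind it (Principle A).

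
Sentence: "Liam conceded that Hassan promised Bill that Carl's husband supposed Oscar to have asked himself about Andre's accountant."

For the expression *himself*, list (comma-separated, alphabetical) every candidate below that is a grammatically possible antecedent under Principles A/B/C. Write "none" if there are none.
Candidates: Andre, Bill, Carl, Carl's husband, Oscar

*himself* is a reflexive; Principle A requires it to be bound within its binding domain — the clause headed by 'asked'.
— Andre: possessor inside the second object DP of the clause headed by 'asked'; does not c-command the reflexive — cannot bind it (Principle A).
— Bill: object of the clause headed by 'promised'; c-commands the reflexive but lies outside its binding domain — cannot bind it (Principle A).
— Carl: possessor inside the subject DP of the clause headed by 'supposed'; does not c-command the reflexive — cannot bind it (Principle A).
— Carl's husband: subject of the clause headed by 'supposed'; c-commands the reflexive but lies outside its binding domain — cannot bind it (Principle A).
— Oscar: subject of the clause headed by 'asked'; c-commands the reflexive within its binding domain — allowed (Principle A).

Oscar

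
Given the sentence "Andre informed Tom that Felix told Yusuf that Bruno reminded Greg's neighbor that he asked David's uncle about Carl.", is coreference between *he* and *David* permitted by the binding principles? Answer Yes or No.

*he* is a pronoun; Principle B requires it to be free in its binding domain — the clause headed by 'asked'.
— David: possessor inside the object DP of the clause headed by 'asked'; is c-commanded by the pronoun; coreference would bind this R-expression — blocked (Principle C).

No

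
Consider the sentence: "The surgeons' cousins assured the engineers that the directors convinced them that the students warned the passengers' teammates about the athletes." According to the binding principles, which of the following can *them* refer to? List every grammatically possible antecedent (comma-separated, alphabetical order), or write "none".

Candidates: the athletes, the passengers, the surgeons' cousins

the surgeons' cousins

*them* is a pronoun; Principle B requires it to be free in its binding domain — the clause headed by 'convinced'.
— the athletes: second object of the clause headed by 'warned'; is c-commanded by the pronoun; coreference would bind this R-expression — blocked (Principle C).
— the passengers: possessor inside the object DP of the clause headed by 'warned'; is c-commanded by the pronoun; coreference would bind this R-expression — blocked (Principle C).
— the surgeons' cousins: subject of the matrix clause; c-commands the pronoun but lies outside its binding domain — allowed.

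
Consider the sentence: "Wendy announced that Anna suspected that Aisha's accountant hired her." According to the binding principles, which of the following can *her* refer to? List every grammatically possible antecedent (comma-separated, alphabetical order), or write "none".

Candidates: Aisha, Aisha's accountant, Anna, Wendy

*her* is a pronoun; Principle B requires it to be free in its binding domain — the clause headed by 'hired'.
— Aisha: possessor inside the subject DP of the clause headed by 'hired'; does not c-command the pronoun — Principle B does not apply; allowed.
— Aisha's accountant: subject of the clause headed by 'hired'; c-commands the pronoun within its binding domain — blocked (Principle B).
— Anna: subject of the clause headed by 'suspected'; c-commands the pronoun but lies outside its binding domain — allowed.
— Wendy: subject of the matrix clause; c-commands the pronoun but lies outside its binding domain — allowed.

Aisha, Anna, Wendy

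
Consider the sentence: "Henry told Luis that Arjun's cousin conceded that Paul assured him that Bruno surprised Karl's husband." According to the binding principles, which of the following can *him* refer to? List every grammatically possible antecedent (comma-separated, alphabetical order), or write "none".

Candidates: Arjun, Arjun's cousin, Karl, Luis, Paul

*him* is a pronoun; Principle B requires it to be free in its binding domain — the clause headed by 'assured'.
— Arjun: possessor inside the subject DP of the clause headed by 'conceded'; does not c-command the pronoun — Principle B does not apply; allowed.
— Arjun's cousin: subject of the clause headed by 'conceded'; c-commands the pronoun but lies outside its binding domain — allowed.
— Karl: possessor inside the object DP of the clause headed by 'surprised'; is c-commanded by the pronoun; coreference would bind this R-expression — blocked (Principle C).
— Luis: object of the matrix clause; c-commands the pronoun but lies outside its binding domain — allowed.
— Paul: subject of the clause headed by 'assured'; c-commands the pronoun within its binding domain — blocked (Principle B).

Arjun, Arjun's cousin, Luis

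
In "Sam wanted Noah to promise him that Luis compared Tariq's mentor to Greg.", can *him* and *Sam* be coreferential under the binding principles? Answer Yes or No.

*Sam* is an R-expression; Principle C requires it to be free (not bound by any c-commanding expression).
— him: object of the clause headed by 'promise'; the pronoun does not c-command the R-expression — coreference allowed.

Yes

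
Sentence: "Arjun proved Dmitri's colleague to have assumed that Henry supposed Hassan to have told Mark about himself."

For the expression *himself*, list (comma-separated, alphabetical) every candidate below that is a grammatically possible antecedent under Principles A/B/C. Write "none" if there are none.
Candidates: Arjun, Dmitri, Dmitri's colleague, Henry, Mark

*himself* is a reflexive; Principle A requires it to be bound within its binding domain — the clause headed by 'told'.
— Arjun: subject of the matrix clause; c-commands the reflexive but lies outside its binding domain — cannot bind it (Principle A).
— Dmitri: possessor inside the subject DP of the clause headed by 'assumed'; does not c-command the reflexive — cannot bind it (Principle A).
— Dmitri's colleague: subject of the clause headed by 'assumed'; c-commands the reflexive but lies outside its binding domain — cannot bind it (Principle A).
— Henry: subject of the clause headed by 'supposed'; c-commands the reflexive but lies outside its binding domain — cannot bind it (Principle A).
— Mark: object of the clause headed by 'told'; c-commands the reflexive within its binding domain — allowed (Principle A).

Mark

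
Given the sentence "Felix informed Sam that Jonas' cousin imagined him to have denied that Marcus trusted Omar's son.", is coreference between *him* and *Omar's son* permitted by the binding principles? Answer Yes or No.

*him* is a pronoun; Principle B requires it to be free in its binding domain — the clause headed by 'imagined'.
— Omar's son: object of the clause headed by 'trusted'; is c-commanded by the pronoun; coreference would bind this R-expression — blocked (Principle C).

No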